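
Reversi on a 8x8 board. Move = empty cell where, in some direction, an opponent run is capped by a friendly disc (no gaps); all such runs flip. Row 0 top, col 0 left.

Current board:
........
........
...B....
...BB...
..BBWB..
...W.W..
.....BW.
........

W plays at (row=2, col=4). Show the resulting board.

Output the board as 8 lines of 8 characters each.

Answer: ........
........
...BW...
...BW...
..BBWB..
...W.W..
.....BW.
........

Derivation:
Place W at (2,4); scan 8 dirs for brackets.
Dir NW: first cell '.' (not opp) -> no flip
Dir N: first cell '.' (not opp) -> no flip
Dir NE: first cell '.' (not opp) -> no flip
Dir W: opp run (2,3), next='.' -> no flip
Dir E: first cell '.' (not opp) -> no flip
Dir SW: opp run (3,3) (4,2), next='.' -> no flip
Dir S: opp run (3,4) capped by W -> flip
Dir SE: first cell '.' (not opp) -> no flip
All flips: (3,4)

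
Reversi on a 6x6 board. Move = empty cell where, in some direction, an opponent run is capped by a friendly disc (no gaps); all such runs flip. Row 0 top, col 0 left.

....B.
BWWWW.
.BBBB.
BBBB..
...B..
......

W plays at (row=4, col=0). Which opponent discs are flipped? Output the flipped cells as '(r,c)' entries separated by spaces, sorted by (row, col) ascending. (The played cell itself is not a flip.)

Answer: (2,2) (3,1)

Derivation:
Dir NW: edge -> no flip
Dir N: opp run (3,0), next='.' -> no flip
Dir NE: opp run (3,1) (2,2) capped by W -> flip
Dir W: edge -> no flip
Dir E: first cell '.' (not opp) -> no flip
Dir SW: edge -> no flip
Dir S: first cell '.' (not opp) -> no flip
Dir SE: first cell '.' (not opp) -> no flip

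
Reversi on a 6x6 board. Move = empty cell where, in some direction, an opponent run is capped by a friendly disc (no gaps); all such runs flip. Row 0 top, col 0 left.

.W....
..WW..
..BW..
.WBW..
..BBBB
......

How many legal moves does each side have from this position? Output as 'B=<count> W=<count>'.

Answer: B=9 W=7

Derivation:
-- B to move --
(0,0): no bracket -> illegal
(0,2): flips 1 -> legal
(0,3): flips 3 -> legal
(0,4): flips 1 -> legal
(1,0): no bracket -> illegal
(1,1): no bracket -> illegal
(1,4): flips 1 -> legal
(2,0): flips 1 -> legal
(2,1): no bracket -> illegal
(2,4): flips 2 -> legal
(3,0): flips 1 -> legal
(3,4): flips 1 -> legal
(4,0): flips 1 -> legal
(4,1): no bracket -> illegal
B mobility = 9
-- W to move --
(1,1): flips 1 -> legal
(2,1): flips 1 -> legal
(3,4): no bracket -> illegal
(3,5): no bracket -> illegal
(4,1): flips 1 -> legal
(5,1): flips 1 -> legal
(5,2): flips 3 -> legal
(5,3): flips 2 -> legal
(5,4): no bracket -> illegal
(5,5): flips 1 -> legal
W mobility = 7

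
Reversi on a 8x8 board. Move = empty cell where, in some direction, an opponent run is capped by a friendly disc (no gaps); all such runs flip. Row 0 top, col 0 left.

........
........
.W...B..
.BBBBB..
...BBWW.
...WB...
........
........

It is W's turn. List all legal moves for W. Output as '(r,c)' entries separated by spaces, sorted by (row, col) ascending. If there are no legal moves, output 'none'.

Answer: (1,5) (2,3) (2,4) (2,6) (4,1) (4,2) (5,5) (6,3) (6,5)

Derivation:
(1,4): no bracket -> illegal
(1,5): flips 2 -> legal
(1,6): no bracket -> illegal
(2,0): no bracket -> illegal
(2,2): no bracket -> illegal
(2,3): flips 3 -> legal
(2,4): flips 1 -> legal
(2,6): flips 2 -> legal
(3,0): no bracket -> illegal
(3,6): no bracket -> illegal
(4,0): no bracket -> illegal
(4,1): flips 1 -> legal
(4,2): flips 2 -> legal
(5,2): no bracket -> illegal
(5,5): flips 1 -> legal
(6,3): flips 1 -> legal
(6,4): no bracket -> illegal
(6,5): flips 3 -> legal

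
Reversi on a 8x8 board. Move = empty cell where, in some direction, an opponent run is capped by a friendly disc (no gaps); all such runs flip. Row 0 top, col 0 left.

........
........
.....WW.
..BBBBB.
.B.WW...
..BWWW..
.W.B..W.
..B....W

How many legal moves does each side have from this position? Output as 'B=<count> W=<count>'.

-- B to move --
(1,4): flips 1 -> legal
(1,5): flips 1 -> legal
(1,6): flips 2 -> legal
(1,7): flips 1 -> legal
(2,4): no bracket -> illegal
(2,7): no bracket -> illegal
(3,7): no bracket -> illegal
(4,2): no bracket -> illegal
(4,5): flips 1 -> legal
(4,6): no bracket -> illegal
(5,0): flips 1 -> legal
(5,1): no bracket -> illegal
(5,6): flips 3 -> legal
(5,7): no bracket -> illegal
(6,0): no bracket -> illegal
(6,2): flips 2 -> legal
(6,4): flips 2 -> legal
(6,5): flips 2 -> legal
(6,7): no bracket -> illegal
(7,0): flips 1 -> legal
(7,1): no bracket -> illegal
(7,5): no bracket -> illegal
(7,6): no bracket -> illegal
B mobility = 11
-- W to move --
(2,1): flips 1 -> legal
(2,2): flips 1 -> legal
(2,3): flips 1 -> legal
(2,4): flips 1 -> legal
(2,7): no bracket -> illegal
(3,0): no bracket -> illegal
(3,1): no bracket -> illegal
(3,7): no bracket -> illegal
(4,0): no bracket -> illegal
(4,2): no bracket -> illegal
(4,5): flips 1 -> legal
(4,6): flips 1 -> legal
(4,7): flips 1 -> legal
(5,0): no bracket -> illegal
(5,1): flips 1 -> legal
(6,2): no bracket -> illegal
(6,4): no bracket -> illegal
(7,1): no bracket -> illegal
(7,3): flips 1 -> legal
(7,4): no bracket -> illegal
W mobility = 9

Answer: B=11 W=9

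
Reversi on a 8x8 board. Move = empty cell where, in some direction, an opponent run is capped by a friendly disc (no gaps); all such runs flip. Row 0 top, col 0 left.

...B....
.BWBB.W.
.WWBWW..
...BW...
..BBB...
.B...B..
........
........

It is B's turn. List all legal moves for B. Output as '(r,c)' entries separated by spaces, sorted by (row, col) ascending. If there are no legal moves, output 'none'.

(0,1): flips 1 -> legal
(0,2): no bracket -> illegal
(0,5): no bracket -> illegal
(0,6): no bracket -> illegal
(0,7): flips 3 -> legal
(1,0): no bracket -> illegal
(1,5): flips 1 -> legal
(1,7): no bracket -> illegal
(2,0): flips 2 -> legal
(2,6): flips 2 -> legal
(2,7): no bracket -> illegal
(3,0): flips 2 -> legal
(3,1): flips 2 -> legal
(3,2): no bracket -> illegal
(3,5): flips 2 -> legal
(3,6): flips 1 -> legal
(4,5): flips 1 -> legal

Answer: (0,1) (0,7) (1,5) (2,0) (2,6) (3,0) (3,1) (3,5) (3,6) (4,5)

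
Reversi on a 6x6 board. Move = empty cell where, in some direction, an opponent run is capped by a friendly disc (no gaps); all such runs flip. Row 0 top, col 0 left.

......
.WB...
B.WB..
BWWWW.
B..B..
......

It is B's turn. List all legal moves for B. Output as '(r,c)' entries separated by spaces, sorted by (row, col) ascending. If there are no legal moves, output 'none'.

(0,0): no bracket -> illegal
(0,1): no bracket -> illegal
(0,2): flips 1 -> legal
(1,0): flips 1 -> legal
(1,3): flips 2 -> legal
(2,1): flips 2 -> legal
(2,4): no bracket -> illegal
(2,5): flips 1 -> legal
(3,5): flips 4 -> legal
(4,1): flips 1 -> legal
(4,2): flips 3 -> legal
(4,4): no bracket -> illegal
(4,5): flips 1 -> legal

Answer: (0,2) (1,0) (1,3) (2,1) (2,5) (3,5) (4,1) (4,2) (4,5)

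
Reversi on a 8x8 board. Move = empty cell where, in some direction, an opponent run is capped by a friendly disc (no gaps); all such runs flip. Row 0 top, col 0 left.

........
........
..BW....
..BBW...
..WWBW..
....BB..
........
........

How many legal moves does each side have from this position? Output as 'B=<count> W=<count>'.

Answer: B=10 W=8

Derivation:
-- B to move --
(1,2): no bracket -> illegal
(1,3): flips 1 -> legal
(1,4): flips 1 -> legal
(2,4): flips 2 -> legal
(2,5): no bracket -> illegal
(3,1): no bracket -> illegal
(3,5): flips 2 -> legal
(3,6): flips 1 -> legal
(4,1): flips 2 -> legal
(4,6): flips 1 -> legal
(5,1): flips 1 -> legal
(5,2): flips 1 -> legal
(5,3): flips 1 -> legal
(5,6): no bracket -> illegal
B mobility = 10
-- W to move --
(1,1): no bracket -> illegal
(1,2): flips 2 -> legal
(1,3): no bracket -> illegal
(2,1): flips 2 -> legal
(2,4): flips 1 -> legal
(3,1): flips 2 -> legal
(3,5): no bracket -> illegal
(4,1): flips 1 -> legal
(4,6): no bracket -> illegal
(5,3): no bracket -> illegal
(5,6): no bracket -> illegal
(6,3): flips 1 -> legal
(6,4): flips 2 -> legal
(6,5): flips 2 -> legal
(6,6): no bracket -> illegal
W mobility = 8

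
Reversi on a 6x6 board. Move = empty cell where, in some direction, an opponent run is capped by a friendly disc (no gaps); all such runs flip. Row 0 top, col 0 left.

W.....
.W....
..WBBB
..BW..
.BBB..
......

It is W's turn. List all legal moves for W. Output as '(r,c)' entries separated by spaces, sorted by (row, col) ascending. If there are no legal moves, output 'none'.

(1,2): no bracket -> illegal
(1,3): flips 1 -> legal
(1,4): no bracket -> illegal
(1,5): flips 1 -> legal
(2,1): no bracket -> illegal
(3,0): no bracket -> illegal
(3,1): flips 1 -> legal
(3,4): no bracket -> illegal
(3,5): no bracket -> illegal
(4,0): no bracket -> illegal
(4,4): no bracket -> illegal
(5,0): no bracket -> illegal
(5,1): flips 1 -> legal
(5,2): flips 2 -> legal
(5,3): flips 1 -> legal
(5,4): no bracket -> illegal

Answer: (1,3) (1,5) (3,1) (5,1) (5,2) (5,3)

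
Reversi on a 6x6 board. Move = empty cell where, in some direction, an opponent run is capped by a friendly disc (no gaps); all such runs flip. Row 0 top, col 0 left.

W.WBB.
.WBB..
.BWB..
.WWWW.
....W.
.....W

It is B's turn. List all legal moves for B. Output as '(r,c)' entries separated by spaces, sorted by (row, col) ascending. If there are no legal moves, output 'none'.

(0,1): flips 2 -> legal
(1,0): flips 1 -> legal
(2,0): no bracket -> illegal
(2,4): no bracket -> illegal
(2,5): no bracket -> illegal
(3,0): no bracket -> illegal
(3,5): no bracket -> illegal
(4,0): flips 2 -> legal
(4,1): flips 2 -> legal
(4,2): flips 2 -> legal
(4,3): flips 2 -> legal
(4,5): flips 1 -> legal
(5,3): no bracket -> illegal
(5,4): no bracket -> illegal

Answer: (0,1) (1,0) (4,0) (4,1) (4,2) (4,3) (4,5)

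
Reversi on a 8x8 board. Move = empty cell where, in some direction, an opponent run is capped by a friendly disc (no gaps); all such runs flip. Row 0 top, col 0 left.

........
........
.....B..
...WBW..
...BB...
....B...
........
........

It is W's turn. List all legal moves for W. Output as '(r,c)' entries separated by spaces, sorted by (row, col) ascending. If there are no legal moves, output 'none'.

(1,4): no bracket -> illegal
(1,5): flips 1 -> legal
(1,6): no bracket -> illegal
(2,3): no bracket -> illegal
(2,4): no bracket -> illegal
(2,6): no bracket -> illegal
(3,2): no bracket -> illegal
(3,6): no bracket -> illegal
(4,2): no bracket -> illegal
(4,5): no bracket -> illegal
(5,2): no bracket -> illegal
(5,3): flips 2 -> legal
(5,5): flips 1 -> legal
(6,3): no bracket -> illegal
(6,4): no bracket -> illegal
(6,5): no bracket -> illegal

Answer: (1,5) (5,3) (5,5)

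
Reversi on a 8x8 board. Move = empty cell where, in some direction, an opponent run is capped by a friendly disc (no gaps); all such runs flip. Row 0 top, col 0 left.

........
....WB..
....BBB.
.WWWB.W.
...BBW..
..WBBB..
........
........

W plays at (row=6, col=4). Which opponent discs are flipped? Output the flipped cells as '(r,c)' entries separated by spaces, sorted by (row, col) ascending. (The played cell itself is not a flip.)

Dir NW: opp run (5,3), next='.' -> no flip
Dir N: opp run (5,4) (4,4) (3,4) (2,4) capped by W -> flip
Dir NE: opp run (5,5), next='.' -> no flip
Dir W: first cell '.' (not opp) -> no flip
Dir E: first cell '.' (not opp) -> no flip
Dir SW: first cell '.' (not opp) -> no flip
Dir S: first cell '.' (not opp) -> no flip
Dir SE: first cell '.' (not opp) -> no flip

Answer: (2,4) (3,4) (4,4) (5,4)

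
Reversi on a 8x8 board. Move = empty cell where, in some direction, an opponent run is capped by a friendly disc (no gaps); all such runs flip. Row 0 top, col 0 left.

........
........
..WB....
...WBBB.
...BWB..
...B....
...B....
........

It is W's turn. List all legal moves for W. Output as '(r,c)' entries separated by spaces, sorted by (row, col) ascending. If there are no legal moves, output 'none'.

(1,2): no bracket -> illegal
(1,3): flips 1 -> legal
(1,4): no bracket -> illegal
(2,4): flips 2 -> legal
(2,5): no bracket -> illegal
(2,6): flips 1 -> legal
(2,7): no bracket -> illegal
(3,2): no bracket -> illegal
(3,7): flips 3 -> legal
(4,2): flips 1 -> legal
(4,6): flips 1 -> legal
(4,7): no bracket -> illegal
(5,2): no bracket -> illegal
(5,4): no bracket -> illegal
(5,5): no bracket -> illegal
(5,6): no bracket -> illegal
(6,2): flips 1 -> legal
(6,4): no bracket -> illegal
(7,2): no bracket -> illegal
(7,3): flips 3 -> legal
(7,4): no bracket -> illegal

Answer: (1,3) (2,4) (2,6) (3,7) (4,2) (4,6) (6,2) (7,3)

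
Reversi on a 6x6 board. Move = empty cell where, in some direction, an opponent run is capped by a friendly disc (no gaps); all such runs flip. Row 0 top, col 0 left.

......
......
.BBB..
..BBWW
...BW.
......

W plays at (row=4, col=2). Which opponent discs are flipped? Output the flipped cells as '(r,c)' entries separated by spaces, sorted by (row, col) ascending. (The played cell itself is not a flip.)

Answer: (4,3)

Derivation:
Dir NW: first cell '.' (not opp) -> no flip
Dir N: opp run (3,2) (2,2), next='.' -> no flip
Dir NE: opp run (3,3), next='.' -> no flip
Dir W: first cell '.' (not opp) -> no flip
Dir E: opp run (4,3) capped by W -> flip
Dir SW: first cell '.' (not opp) -> no flip
Dir S: first cell '.' (not opp) -> no flip
Dir SE: first cell '.' (not opp) -> no flip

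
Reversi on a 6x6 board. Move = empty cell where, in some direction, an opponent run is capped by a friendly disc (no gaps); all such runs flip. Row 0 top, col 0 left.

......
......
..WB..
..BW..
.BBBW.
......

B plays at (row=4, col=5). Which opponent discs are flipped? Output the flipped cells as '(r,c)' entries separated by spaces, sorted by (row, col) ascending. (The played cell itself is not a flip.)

Answer: (4,4)

Derivation:
Dir NW: first cell '.' (not opp) -> no flip
Dir N: first cell '.' (not opp) -> no flip
Dir NE: edge -> no flip
Dir W: opp run (4,4) capped by B -> flip
Dir E: edge -> no flip
Dir SW: first cell '.' (not opp) -> no flip
Dir S: first cell '.' (not opp) -> no flip
Dir SE: edge -> no flip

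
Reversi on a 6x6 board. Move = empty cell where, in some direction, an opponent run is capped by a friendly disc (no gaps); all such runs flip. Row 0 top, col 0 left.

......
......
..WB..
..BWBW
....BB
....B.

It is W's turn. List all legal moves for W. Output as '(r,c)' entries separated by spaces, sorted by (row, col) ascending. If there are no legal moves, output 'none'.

Answer: (1,3) (2,4) (3,1) (4,2) (5,3) (5,5)

Derivation:
(1,2): no bracket -> illegal
(1,3): flips 1 -> legal
(1,4): no bracket -> illegal
(2,1): no bracket -> illegal
(2,4): flips 1 -> legal
(2,5): no bracket -> illegal
(3,1): flips 1 -> legal
(4,1): no bracket -> illegal
(4,2): flips 1 -> legal
(4,3): no bracket -> illegal
(5,3): flips 1 -> legal
(5,5): flips 2 -> legal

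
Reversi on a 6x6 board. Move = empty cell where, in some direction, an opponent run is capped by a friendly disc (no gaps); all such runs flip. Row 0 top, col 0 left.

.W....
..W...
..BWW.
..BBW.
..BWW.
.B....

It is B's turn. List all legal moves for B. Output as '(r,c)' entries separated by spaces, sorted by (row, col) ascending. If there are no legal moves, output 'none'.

Answer: (0,2) (1,3) (1,4) (1,5) (2,5) (3,5) (4,5) (5,3) (5,4) (5,5)

Derivation:
(0,0): no bracket -> illegal
(0,2): flips 1 -> legal
(0,3): no bracket -> illegal
(1,0): no bracket -> illegal
(1,1): no bracket -> illegal
(1,3): flips 1 -> legal
(1,4): flips 1 -> legal
(1,5): flips 1 -> legal
(2,1): no bracket -> illegal
(2,5): flips 2 -> legal
(3,5): flips 1 -> legal
(4,5): flips 2 -> legal
(5,2): no bracket -> illegal
(5,3): flips 1 -> legal
(5,4): flips 1 -> legal
(5,5): flips 1 -> legal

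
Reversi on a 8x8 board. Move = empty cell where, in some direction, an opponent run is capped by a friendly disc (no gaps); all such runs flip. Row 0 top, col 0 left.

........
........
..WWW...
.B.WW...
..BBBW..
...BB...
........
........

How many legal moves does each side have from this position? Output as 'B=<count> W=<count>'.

-- B to move --
(1,1): flips 2 -> legal
(1,2): no bracket -> illegal
(1,3): flips 3 -> legal
(1,4): flips 2 -> legal
(1,5): flips 2 -> legal
(2,1): no bracket -> illegal
(2,5): flips 1 -> legal
(3,2): no bracket -> illegal
(3,5): no bracket -> illegal
(3,6): flips 1 -> legal
(4,6): flips 1 -> legal
(5,5): no bracket -> illegal
(5,6): no bracket -> illegal
B mobility = 7
-- W to move --
(2,0): no bracket -> illegal
(2,1): no bracket -> illegal
(3,0): no bracket -> illegal
(3,2): no bracket -> illegal
(3,5): no bracket -> illegal
(4,0): flips 1 -> legal
(4,1): flips 3 -> legal
(5,1): flips 1 -> legal
(5,2): flips 1 -> legal
(5,5): flips 1 -> legal
(6,2): no bracket -> illegal
(6,3): flips 3 -> legal
(6,4): flips 2 -> legal
(6,5): no bracket -> illegal
W mobility = 7

Answer: B=7 W=7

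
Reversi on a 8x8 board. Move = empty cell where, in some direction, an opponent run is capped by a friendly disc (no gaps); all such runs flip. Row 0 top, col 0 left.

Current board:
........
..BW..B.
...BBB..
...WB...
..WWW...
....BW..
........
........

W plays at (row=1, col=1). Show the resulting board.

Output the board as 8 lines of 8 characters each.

Answer: ........
.WWW..B.
...BBB..
...WB...
..WWW...
....BW..
........
........

Derivation:
Place W at (1,1); scan 8 dirs for brackets.
Dir NW: first cell '.' (not opp) -> no flip
Dir N: first cell '.' (not opp) -> no flip
Dir NE: first cell '.' (not opp) -> no flip
Dir W: first cell '.' (not opp) -> no flip
Dir E: opp run (1,2) capped by W -> flip
Dir SW: first cell '.' (not opp) -> no flip
Dir S: first cell '.' (not opp) -> no flip
Dir SE: first cell '.' (not opp) -> no flip
All flips: (1,2)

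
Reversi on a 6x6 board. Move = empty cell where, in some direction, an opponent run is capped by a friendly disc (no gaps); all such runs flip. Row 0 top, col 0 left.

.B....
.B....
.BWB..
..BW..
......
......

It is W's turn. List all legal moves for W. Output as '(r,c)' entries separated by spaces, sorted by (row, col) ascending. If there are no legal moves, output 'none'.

(0,0): flips 1 -> legal
(0,2): no bracket -> illegal
(1,0): no bracket -> illegal
(1,2): no bracket -> illegal
(1,3): flips 1 -> legal
(1,4): no bracket -> illegal
(2,0): flips 1 -> legal
(2,4): flips 1 -> legal
(3,0): no bracket -> illegal
(3,1): flips 1 -> legal
(3,4): no bracket -> illegal
(4,1): no bracket -> illegal
(4,2): flips 1 -> legal
(4,3): no bracket -> illegal

Answer: (0,0) (1,3) (2,0) (2,4) (3,1) (4,2)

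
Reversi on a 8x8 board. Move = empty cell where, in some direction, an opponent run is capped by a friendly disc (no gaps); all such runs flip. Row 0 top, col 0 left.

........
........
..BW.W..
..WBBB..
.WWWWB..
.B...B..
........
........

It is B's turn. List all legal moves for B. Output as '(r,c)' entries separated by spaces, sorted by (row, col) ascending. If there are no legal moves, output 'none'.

Answer: (1,2) (1,3) (1,5) (1,6) (2,4) (3,1) (4,0) (5,2) (5,3) (5,4)

Derivation:
(1,2): flips 1 -> legal
(1,3): flips 1 -> legal
(1,4): no bracket -> illegal
(1,5): flips 1 -> legal
(1,6): flips 1 -> legal
(2,1): no bracket -> illegal
(2,4): flips 1 -> legal
(2,6): no bracket -> illegal
(3,0): no bracket -> illegal
(3,1): flips 2 -> legal
(3,6): no bracket -> illegal
(4,0): flips 4 -> legal
(5,0): no bracket -> illegal
(5,2): flips 3 -> legal
(5,3): flips 2 -> legal
(5,4): flips 1 -> legal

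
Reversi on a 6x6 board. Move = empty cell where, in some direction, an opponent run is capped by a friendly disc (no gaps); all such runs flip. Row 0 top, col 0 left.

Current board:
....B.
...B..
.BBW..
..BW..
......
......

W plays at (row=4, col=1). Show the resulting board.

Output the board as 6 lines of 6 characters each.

Answer: ....B.
...B..
.BBW..
..WW..
.W....
......

Derivation:
Place W at (4,1); scan 8 dirs for brackets.
Dir NW: first cell '.' (not opp) -> no flip
Dir N: first cell '.' (not opp) -> no flip
Dir NE: opp run (3,2) capped by W -> flip
Dir W: first cell '.' (not opp) -> no flip
Dir E: first cell '.' (not opp) -> no flip
Dir SW: first cell '.' (not opp) -> no flip
Dir S: first cell '.' (not opp) -> no flip
Dir SE: first cell '.' (not opp) -> no flip
All flips: (3,2)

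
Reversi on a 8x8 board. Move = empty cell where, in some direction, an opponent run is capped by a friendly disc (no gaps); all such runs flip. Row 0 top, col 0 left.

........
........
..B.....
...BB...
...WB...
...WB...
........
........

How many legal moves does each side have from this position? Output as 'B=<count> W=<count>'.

-- B to move --
(3,2): flips 1 -> legal
(4,2): flips 1 -> legal
(5,2): flips 2 -> legal
(6,2): flips 1 -> legal
(6,3): flips 2 -> legal
(6,4): no bracket -> illegal
B mobility = 5
-- W to move --
(1,1): no bracket -> illegal
(1,2): no bracket -> illegal
(1,3): no bracket -> illegal
(2,1): no bracket -> illegal
(2,3): flips 1 -> legal
(2,4): no bracket -> illegal
(2,5): flips 1 -> legal
(3,1): no bracket -> illegal
(3,2): no bracket -> illegal
(3,5): flips 1 -> legal
(4,2): no bracket -> illegal
(4,5): flips 1 -> legal
(5,5): flips 1 -> legal
(6,3): no bracket -> illegal
(6,4): no bracket -> illegal
(6,5): flips 1 -> legal
W mobility = 6

Answer: B=5 W=6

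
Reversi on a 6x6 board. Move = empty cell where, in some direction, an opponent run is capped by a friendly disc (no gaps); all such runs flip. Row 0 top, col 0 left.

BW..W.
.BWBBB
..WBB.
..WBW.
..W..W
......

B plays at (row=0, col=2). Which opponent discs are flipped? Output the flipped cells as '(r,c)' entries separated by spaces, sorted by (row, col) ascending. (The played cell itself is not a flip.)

Answer: (0,1)

Derivation:
Dir NW: edge -> no flip
Dir N: edge -> no flip
Dir NE: edge -> no flip
Dir W: opp run (0,1) capped by B -> flip
Dir E: first cell '.' (not opp) -> no flip
Dir SW: first cell 'B' (not opp) -> no flip
Dir S: opp run (1,2) (2,2) (3,2) (4,2), next='.' -> no flip
Dir SE: first cell 'B' (not opp) -> no flip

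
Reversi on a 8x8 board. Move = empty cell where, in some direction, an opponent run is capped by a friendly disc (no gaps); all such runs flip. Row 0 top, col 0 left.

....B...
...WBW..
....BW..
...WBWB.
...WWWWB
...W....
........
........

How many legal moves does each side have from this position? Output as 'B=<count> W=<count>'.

-- B to move --
(0,2): flips 1 -> legal
(0,3): no bracket -> illegal
(0,5): no bracket -> illegal
(0,6): flips 1 -> legal
(1,2): flips 1 -> legal
(1,6): flips 2 -> legal
(2,2): flips 1 -> legal
(2,3): no bracket -> illegal
(2,6): flips 2 -> legal
(3,2): flips 1 -> legal
(3,7): no bracket -> illegal
(4,2): flips 5 -> legal
(5,2): flips 1 -> legal
(5,4): flips 2 -> legal
(5,5): no bracket -> illegal
(5,6): flips 2 -> legal
(5,7): flips 2 -> legal
(6,2): no bracket -> illegal
(6,3): no bracket -> illegal
(6,4): no bracket -> illegal
B mobility = 12
-- W to move --
(0,3): flips 1 -> legal
(0,5): no bracket -> illegal
(2,3): flips 2 -> legal
(2,6): flips 1 -> legal
(2,7): flips 1 -> legal
(3,7): flips 1 -> legal
(5,6): no bracket -> illegal
(5,7): no bracket -> illegal
W mobility = 5

Answer: B=12 W=5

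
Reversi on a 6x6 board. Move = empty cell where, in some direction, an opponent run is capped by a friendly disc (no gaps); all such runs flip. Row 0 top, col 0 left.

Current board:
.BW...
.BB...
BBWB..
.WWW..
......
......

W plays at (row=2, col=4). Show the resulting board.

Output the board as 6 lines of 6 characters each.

Answer: .BW...
.BB...
BBWWW.
.WWW..
......
......

Derivation:
Place W at (2,4); scan 8 dirs for brackets.
Dir NW: first cell '.' (not opp) -> no flip
Dir N: first cell '.' (not opp) -> no flip
Dir NE: first cell '.' (not opp) -> no flip
Dir W: opp run (2,3) capped by W -> flip
Dir E: first cell '.' (not opp) -> no flip
Dir SW: first cell 'W' (not opp) -> no flip
Dir S: first cell '.' (not opp) -> no flip
Dir SE: first cell '.' (not opp) -> no flip
All flips: (2,3)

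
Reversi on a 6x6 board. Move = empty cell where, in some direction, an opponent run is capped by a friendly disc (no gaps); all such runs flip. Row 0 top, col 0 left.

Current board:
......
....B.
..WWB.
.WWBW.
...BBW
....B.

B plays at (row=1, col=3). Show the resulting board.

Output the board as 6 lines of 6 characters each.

Place B at (1,3); scan 8 dirs for brackets.
Dir NW: first cell '.' (not opp) -> no flip
Dir N: first cell '.' (not opp) -> no flip
Dir NE: first cell '.' (not opp) -> no flip
Dir W: first cell '.' (not opp) -> no flip
Dir E: first cell 'B' (not opp) -> no flip
Dir SW: opp run (2,2) (3,1), next='.' -> no flip
Dir S: opp run (2,3) capped by B -> flip
Dir SE: first cell 'B' (not opp) -> no flip
All flips: (2,3)

Answer: ......
...BB.
..WBB.
.WWBW.
...BBW
....B.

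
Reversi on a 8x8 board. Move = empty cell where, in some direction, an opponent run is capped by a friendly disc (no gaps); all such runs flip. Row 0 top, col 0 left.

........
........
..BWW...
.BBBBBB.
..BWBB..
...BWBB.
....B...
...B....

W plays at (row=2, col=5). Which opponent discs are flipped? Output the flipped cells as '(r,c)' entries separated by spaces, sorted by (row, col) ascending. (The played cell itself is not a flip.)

Dir NW: first cell '.' (not opp) -> no flip
Dir N: first cell '.' (not opp) -> no flip
Dir NE: first cell '.' (not opp) -> no flip
Dir W: first cell 'W' (not opp) -> no flip
Dir E: first cell '.' (not opp) -> no flip
Dir SW: opp run (3,4) capped by W -> flip
Dir S: opp run (3,5) (4,5) (5,5), next='.' -> no flip
Dir SE: opp run (3,6), next='.' -> no flip

Answer: (3,4)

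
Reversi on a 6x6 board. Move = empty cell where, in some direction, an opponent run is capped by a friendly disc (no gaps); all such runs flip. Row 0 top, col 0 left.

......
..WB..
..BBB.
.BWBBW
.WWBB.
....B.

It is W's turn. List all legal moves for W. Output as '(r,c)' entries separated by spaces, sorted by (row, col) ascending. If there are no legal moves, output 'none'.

Answer: (0,2) (1,4) (1,5) (2,0) (2,1) (3,0) (4,5) (5,3)

Derivation:
(0,2): flips 2 -> legal
(0,3): no bracket -> illegal
(0,4): no bracket -> illegal
(1,1): no bracket -> illegal
(1,4): flips 2 -> legal
(1,5): flips 2 -> legal
(2,0): flips 1 -> legal
(2,1): flips 1 -> legal
(2,5): no bracket -> illegal
(3,0): flips 1 -> legal
(4,0): no bracket -> illegal
(4,5): flips 4 -> legal
(5,2): no bracket -> illegal
(5,3): flips 1 -> legal
(5,5): no bracket -> illegal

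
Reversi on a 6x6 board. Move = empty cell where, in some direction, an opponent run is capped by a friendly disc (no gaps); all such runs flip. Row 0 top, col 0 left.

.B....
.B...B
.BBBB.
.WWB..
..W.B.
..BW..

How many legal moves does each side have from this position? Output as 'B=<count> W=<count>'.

Answer: B=6 W=7

Derivation:
-- B to move --
(2,0): no bracket -> illegal
(3,0): flips 2 -> legal
(4,0): flips 1 -> legal
(4,1): flips 2 -> legal
(4,3): flips 1 -> legal
(5,1): flips 1 -> legal
(5,4): flips 1 -> legal
B mobility = 6
-- W to move --
(0,0): no bracket -> illegal
(0,2): no bracket -> illegal
(0,4): no bracket -> illegal
(0,5): no bracket -> illegal
(1,0): flips 1 -> legal
(1,2): flips 1 -> legal
(1,3): flips 1 -> legal
(1,4): flips 1 -> legal
(2,0): no bracket -> illegal
(2,5): no bracket -> illegal
(3,0): no bracket -> illegal
(3,4): flips 1 -> legal
(3,5): flips 1 -> legal
(4,1): no bracket -> illegal
(4,3): no bracket -> illegal
(4,5): no bracket -> illegal
(5,1): flips 1 -> legal
(5,4): no bracket -> illegal
(5,5): no bracket -> illegal
W mobility = 7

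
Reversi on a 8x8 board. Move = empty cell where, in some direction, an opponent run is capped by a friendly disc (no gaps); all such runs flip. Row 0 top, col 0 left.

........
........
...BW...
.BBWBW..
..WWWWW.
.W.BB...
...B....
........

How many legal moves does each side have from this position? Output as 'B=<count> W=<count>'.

Answer: B=6 W=12

Derivation:
-- B to move --
(1,3): no bracket -> illegal
(1,4): flips 1 -> legal
(1,5): no bracket -> illegal
(2,2): no bracket -> illegal
(2,5): flips 1 -> legal
(2,6): flips 2 -> legal
(3,6): flips 2 -> legal
(3,7): no bracket -> illegal
(4,0): no bracket -> illegal
(4,1): no bracket -> illegal
(4,7): no bracket -> illegal
(5,0): no bracket -> illegal
(5,2): flips 2 -> legal
(5,5): no bracket -> illegal
(5,6): flips 1 -> legal
(5,7): no bracket -> illegal
(6,0): no bracket -> illegal
(6,1): no bracket -> illegal
(6,2): no bracket -> illegal
B mobility = 6
-- W to move --
(1,2): flips 2 -> legal
(1,3): flips 1 -> legal
(1,4): no bracket -> illegal
(2,0): flips 1 -> legal
(2,1): flips 1 -> legal
(2,2): flips 2 -> legal
(2,5): flips 1 -> legal
(3,0): flips 2 -> legal
(4,0): no bracket -> illegal
(4,1): no bracket -> illegal
(5,2): no bracket -> illegal
(5,5): no bracket -> illegal
(6,2): flips 1 -> legal
(6,4): flips 2 -> legal
(6,5): flips 1 -> legal
(7,2): flips 2 -> legal
(7,3): flips 2 -> legal
(7,4): no bracket -> illegal
W mobility = 12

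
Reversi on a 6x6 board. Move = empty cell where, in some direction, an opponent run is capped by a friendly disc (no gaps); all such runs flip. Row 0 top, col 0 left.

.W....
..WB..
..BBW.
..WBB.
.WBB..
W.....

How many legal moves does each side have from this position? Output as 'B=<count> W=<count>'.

-- B to move --
(0,0): no bracket -> illegal
(0,2): flips 1 -> legal
(0,3): no bracket -> illegal
(1,0): no bracket -> illegal
(1,1): flips 1 -> legal
(1,4): flips 1 -> legal
(1,5): flips 1 -> legal
(2,1): flips 1 -> legal
(2,5): flips 1 -> legal
(3,0): no bracket -> illegal
(3,1): flips 1 -> legal
(3,5): flips 1 -> legal
(4,0): flips 1 -> legal
(5,1): no bracket -> illegal
(5,2): no bracket -> illegal
B mobility = 9
-- W to move --
(0,2): flips 1 -> legal
(0,3): no bracket -> illegal
(0,4): no bracket -> illegal
(1,1): no bracket -> illegal
(1,4): flips 2 -> legal
(2,1): flips 2 -> legal
(2,5): no bracket -> illegal
(3,1): no bracket -> illegal
(3,5): flips 2 -> legal
(4,4): flips 3 -> legal
(4,5): flips 2 -> legal
(5,1): flips 2 -> legal
(5,2): flips 1 -> legal
(5,3): no bracket -> illegal
(5,4): flips 1 -> legal
W mobility = 9

Answer: B=9 W=9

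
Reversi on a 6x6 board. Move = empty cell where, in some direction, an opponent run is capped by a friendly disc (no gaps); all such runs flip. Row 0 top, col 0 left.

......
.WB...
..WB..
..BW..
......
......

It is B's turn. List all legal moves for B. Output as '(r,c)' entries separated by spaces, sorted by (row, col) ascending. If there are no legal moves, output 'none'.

(0,0): no bracket -> illegal
(0,1): no bracket -> illegal
(0,2): no bracket -> illegal
(1,0): flips 1 -> legal
(1,3): no bracket -> illegal
(2,0): no bracket -> illegal
(2,1): flips 1 -> legal
(2,4): no bracket -> illegal
(3,1): no bracket -> illegal
(3,4): flips 1 -> legal
(4,2): no bracket -> illegal
(4,3): flips 1 -> legal
(4,4): no bracket -> illegal

Answer: (1,0) (2,1) (3,4) (4,3)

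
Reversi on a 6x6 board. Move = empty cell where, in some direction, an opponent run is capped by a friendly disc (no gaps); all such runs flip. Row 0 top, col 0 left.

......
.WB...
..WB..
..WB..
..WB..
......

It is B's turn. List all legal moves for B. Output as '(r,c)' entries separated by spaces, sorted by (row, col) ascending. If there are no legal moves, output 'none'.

Answer: (0,0) (1,0) (2,1) (3,1) (4,1) (5,1) (5,2)

Derivation:
(0,0): flips 2 -> legal
(0,1): no bracket -> illegal
(0,2): no bracket -> illegal
(1,0): flips 1 -> legal
(1,3): no bracket -> illegal
(2,0): no bracket -> illegal
(2,1): flips 2 -> legal
(3,1): flips 1 -> legal
(4,1): flips 2 -> legal
(5,1): flips 1 -> legal
(5,2): flips 3 -> legal
(5,3): no bracket -> illegal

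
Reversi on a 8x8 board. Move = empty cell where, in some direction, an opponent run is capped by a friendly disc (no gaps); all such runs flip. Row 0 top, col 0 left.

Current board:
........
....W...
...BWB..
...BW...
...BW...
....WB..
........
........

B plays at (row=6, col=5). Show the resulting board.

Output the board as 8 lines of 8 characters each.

Place B at (6,5); scan 8 dirs for brackets.
Dir NW: opp run (5,4) capped by B -> flip
Dir N: first cell 'B' (not opp) -> no flip
Dir NE: first cell '.' (not opp) -> no flip
Dir W: first cell '.' (not opp) -> no flip
Dir E: first cell '.' (not opp) -> no flip
Dir SW: first cell '.' (not opp) -> no flip
Dir S: first cell '.' (not opp) -> no flip
Dir SE: first cell '.' (not opp) -> no flip
All flips: (5,4)

Answer: ........
....W...
...BWB..
...BW...
...BW...
....BB..
.....B..
........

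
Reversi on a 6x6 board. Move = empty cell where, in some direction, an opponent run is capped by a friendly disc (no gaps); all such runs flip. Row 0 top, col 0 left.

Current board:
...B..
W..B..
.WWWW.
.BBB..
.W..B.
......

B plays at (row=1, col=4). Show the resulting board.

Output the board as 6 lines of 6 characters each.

Answer: ...B..
W..BB.
.WWBW.
.BBB..
.W..B.
......

Derivation:
Place B at (1,4); scan 8 dirs for brackets.
Dir NW: first cell 'B' (not opp) -> no flip
Dir N: first cell '.' (not opp) -> no flip
Dir NE: first cell '.' (not opp) -> no flip
Dir W: first cell 'B' (not opp) -> no flip
Dir E: first cell '.' (not opp) -> no flip
Dir SW: opp run (2,3) capped by B -> flip
Dir S: opp run (2,4), next='.' -> no flip
Dir SE: first cell '.' (not opp) -> no flip
All flips: (2,3)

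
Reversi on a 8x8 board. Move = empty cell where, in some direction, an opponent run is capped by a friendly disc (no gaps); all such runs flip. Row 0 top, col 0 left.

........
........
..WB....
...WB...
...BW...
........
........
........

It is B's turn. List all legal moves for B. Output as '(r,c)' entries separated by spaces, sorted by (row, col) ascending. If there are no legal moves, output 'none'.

(1,1): no bracket -> illegal
(1,2): no bracket -> illegal
(1,3): no bracket -> illegal
(2,1): flips 1 -> legal
(2,4): no bracket -> illegal
(3,1): no bracket -> illegal
(3,2): flips 1 -> legal
(3,5): no bracket -> illegal
(4,2): no bracket -> illegal
(4,5): flips 1 -> legal
(5,3): no bracket -> illegal
(5,4): flips 1 -> legal
(5,5): no bracket -> illegal

Answer: (2,1) (3,2) (4,5) (5,4)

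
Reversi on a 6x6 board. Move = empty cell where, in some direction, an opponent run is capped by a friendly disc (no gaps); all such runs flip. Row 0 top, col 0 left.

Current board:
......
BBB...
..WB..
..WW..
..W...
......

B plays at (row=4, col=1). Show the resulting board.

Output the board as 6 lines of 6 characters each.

Answer: ......
BBB...
..WB..
..BW..
.BW...
......

Derivation:
Place B at (4,1); scan 8 dirs for brackets.
Dir NW: first cell '.' (not opp) -> no flip
Dir N: first cell '.' (not opp) -> no flip
Dir NE: opp run (3,2) capped by B -> flip
Dir W: first cell '.' (not opp) -> no flip
Dir E: opp run (4,2), next='.' -> no flip
Dir SW: first cell '.' (not opp) -> no flip
Dir S: first cell '.' (not opp) -> no flip
Dir SE: first cell '.' (not opp) -> no flip
All flips: (3,2)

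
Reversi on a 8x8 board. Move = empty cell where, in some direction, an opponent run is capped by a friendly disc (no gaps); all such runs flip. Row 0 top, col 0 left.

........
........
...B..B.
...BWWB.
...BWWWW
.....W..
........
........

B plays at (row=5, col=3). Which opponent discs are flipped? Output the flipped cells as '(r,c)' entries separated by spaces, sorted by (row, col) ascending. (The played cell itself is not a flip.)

Answer: (3,5) (4,4)

Derivation:
Dir NW: first cell '.' (not opp) -> no flip
Dir N: first cell 'B' (not opp) -> no flip
Dir NE: opp run (4,4) (3,5) capped by B -> flip
Dir W: first cell '.' (not opp) -> no flip
Dir E: first cell '.' (not opp) -> no flip
Dir SW: first cell '.' (not opp) -> no flip
Dir S: first cell '.' (not opp) -> no flip
Dir SE: first cell '.' (not opp) -> no flip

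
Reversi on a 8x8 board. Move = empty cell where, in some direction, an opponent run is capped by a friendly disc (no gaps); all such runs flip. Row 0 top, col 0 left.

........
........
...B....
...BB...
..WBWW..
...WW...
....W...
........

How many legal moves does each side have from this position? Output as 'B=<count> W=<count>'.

Answer: B=8 W=5

Derivation:
-- B to move --
(3,1): no bracket -> illegal
(3,2): no bracket -> illegal
(3,5): no bracket -> illegal
(3,6): no bracket -> illegal
(4,1): flips 1 -> legal
(4,6): flips 2 -> legal
(5,1): flips 1 -> legal
(5,2): no bracket -> illegal
(5,5): flips 1 -> legal
(5,6): flips 1 -> legal
(6,2): no bracket -> illegal
(6,3): flips 1 -> legal
(6,5): flips 1 -> legal
(7,3): no bracket -> illegal
(7,4): flips 3 -> legal
(7,5): no bracket -> illegal
B mobility = 8
-- W to move --
(1,2): flips 2 -> legal
(1,3): flips 3 -> legal
(1,4): no bracket -> illegal
(2,2): flips 1 -> legal
(2,4): flips 2 -> legal
(2,5): no bracket -> illegal
(3,2): flips 1 -> legal
(3,5): no bracket -> illegal
(5,2): no bracket -> illegal
W mobility = 5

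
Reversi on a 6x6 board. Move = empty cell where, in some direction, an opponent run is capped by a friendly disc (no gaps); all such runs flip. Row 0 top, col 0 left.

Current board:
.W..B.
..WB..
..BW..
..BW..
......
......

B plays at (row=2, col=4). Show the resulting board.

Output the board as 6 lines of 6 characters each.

Place B at (2,4); scan 8 dirs for brackets.
Dir NW: first cell 'B' (not opp) -> no flip
Dir N: first cell '.' (not opp) -> no flip
Dir NE: first cell '.' (not opp) -> no flip
Dir W: opp run (2,3) capped by B -> flip
Dir E: first cell '.' (not opp) -> no flip
Dir SW: opp run (3,3), next='.' -> no flip
Dir S: first cell '.' (not opp) -> no flip
Dir SE: first cell '.' (not opp) -> no flip
All flips: (2,3)

Answer: .W..B.
..WB..
..BBB.
..BW..
......
......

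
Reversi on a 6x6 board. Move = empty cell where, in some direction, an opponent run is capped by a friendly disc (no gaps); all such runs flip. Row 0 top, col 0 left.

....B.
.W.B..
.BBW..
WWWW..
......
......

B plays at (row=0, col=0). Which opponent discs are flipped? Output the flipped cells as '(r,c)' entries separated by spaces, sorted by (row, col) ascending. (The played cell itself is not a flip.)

Dir NW: edge -> no flip
Dir N: edge -> no flip
Dir NE: edge -> no flip
Dir W: edge -> no flip
Dir E: first cell '.' (not opp) -> no flip
Dir SW: edge -> no flip
Dir S: first cell '.' (not opp) -> no flip
Dir SE: opp run (1,1) capped by B -> flip

Answer: (1,1)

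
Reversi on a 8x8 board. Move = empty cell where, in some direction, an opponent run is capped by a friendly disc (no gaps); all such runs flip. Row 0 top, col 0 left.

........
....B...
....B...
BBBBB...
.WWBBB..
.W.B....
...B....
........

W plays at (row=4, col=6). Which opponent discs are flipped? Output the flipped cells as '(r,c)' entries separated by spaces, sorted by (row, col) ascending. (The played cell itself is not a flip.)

Dir NW: first cell '.' (not opp) -> no flip
Dir N: first cell '.' (not opp) -> no flip
Dir NE: first cell '.' (not opp) -> no flip
Dir W: opp run (4,5) (4,4) (4,3) capped by W -> flip
Dir E: first cell '.' (not opp) -> no flip
Dir SW: first cell '.' (not opp) -> no flip
Dir S: first cell '.' (not opp) -> no flip
Dir SE: first cell '.' (not opp) -> no flip

Answer: (4,3) (4,4) (4,5)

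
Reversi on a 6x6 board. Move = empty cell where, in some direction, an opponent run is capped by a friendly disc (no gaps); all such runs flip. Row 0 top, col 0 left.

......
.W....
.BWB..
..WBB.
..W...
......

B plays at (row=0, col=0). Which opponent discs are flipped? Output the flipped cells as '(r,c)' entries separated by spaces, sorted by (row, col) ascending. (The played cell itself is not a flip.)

Dir NW: edge -> no flip
Dir N: edge -> no flip
Dir NE: edge -> no flip
Dir W: edge -> no flip
Dir E: first cell '.' (not opp) -> no flip
Dir SW: edge -> no flip
Dir S: first cell '.' (not opp) -> no flip
Dir SE: opp run (1,1) (2,2) capped by B -> flip

Answer: (1,1) (2,2)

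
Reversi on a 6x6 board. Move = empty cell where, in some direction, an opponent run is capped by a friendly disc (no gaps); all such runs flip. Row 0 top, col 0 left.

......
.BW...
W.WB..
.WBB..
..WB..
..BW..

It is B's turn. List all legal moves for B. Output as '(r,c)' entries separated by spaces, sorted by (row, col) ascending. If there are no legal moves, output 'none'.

Answer: (0,1) (0,2) (1,3) (2,1) (3,0) (4,1) (5,1) (5,4)

Derivation:
(0,1): flips 1 -> legal
(0,2): flips 2 -> legal
(0,3): no bracket -> illegal
(1,0): no bracket -> illegal
(1,3): flips 1 -> legal
(2,1): flips 1 -> legal
(3,0): flips 1 -> legal
(4,0): no bracket -> illegal
(4,1): flips 1 -> legal
(4,4): no bracket -> illegal
(5,1): flips 1 -> legal
(5,4): flips 1 -> legal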